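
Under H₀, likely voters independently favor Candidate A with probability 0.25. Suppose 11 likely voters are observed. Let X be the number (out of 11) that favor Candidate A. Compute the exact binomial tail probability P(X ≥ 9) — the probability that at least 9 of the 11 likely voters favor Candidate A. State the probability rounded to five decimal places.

P = 0.00013

X ~ Binomial(n=11, p=0.25).
P(X ≥ 9) = C(11,9)·0.25^9·0.75^2 + C(11,10)·0.25^10·0.75^1 + C(11,11)·0.25^11·0.75^0.
= 0.000118 + 0.000008 + 0.000000 = 0.00013.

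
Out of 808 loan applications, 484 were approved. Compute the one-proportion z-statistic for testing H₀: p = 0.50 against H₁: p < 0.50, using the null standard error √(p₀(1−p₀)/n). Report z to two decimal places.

p̂ = 484/808 = 0.59901.
SE₀ = √(0.50·0.50/808) = 0.017590.
z = (p̂ − p₀)/SE = (0.59901 − 0.50)/0.017590 = 5.63.

z = 5.63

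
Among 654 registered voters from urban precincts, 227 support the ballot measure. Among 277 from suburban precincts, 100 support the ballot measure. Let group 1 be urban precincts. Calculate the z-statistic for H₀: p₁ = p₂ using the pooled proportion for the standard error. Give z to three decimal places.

p̂₁ = 227/654 = 0.34709, p̂₂ = 100/277 = 0.36101.
Pooled p̂ = (227+100)/(654+277) = 327/931 = 0.35124.
SE = √[p̂(1−p̂)(1/n₁+1/n₂)] = √[0.35124·0.64876·(1/654+1/277)] ≈ 0.034221.
z = -0.01392/0.034221 = -0.407.

z = -0.407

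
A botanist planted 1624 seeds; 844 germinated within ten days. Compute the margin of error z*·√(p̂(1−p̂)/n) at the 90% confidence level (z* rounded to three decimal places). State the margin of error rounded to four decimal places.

ME = 0.0204

Sample proportion p̂ = 844/1624 = 0.51970.
Standard error of p̂: √(0.249612/1624) = √0.000153702 = 0.012398.
z* = 1.645 at the 90% level.
ME = 1.645·0.012398 = 0.0204.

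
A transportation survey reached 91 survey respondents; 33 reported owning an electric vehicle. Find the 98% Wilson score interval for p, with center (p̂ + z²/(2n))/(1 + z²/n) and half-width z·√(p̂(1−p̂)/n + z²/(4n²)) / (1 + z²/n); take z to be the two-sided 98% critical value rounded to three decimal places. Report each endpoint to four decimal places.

Here p̂ = 33/91 = 0.36264 and z = 2.326 (z² = 5.410276).
1 + z²/n = 1.059454.
Adjusted center: (0.36264 + z²/(2n))/1.059454 = 0.37035.
Radicand: p̂(1−p̂)/n + z²/(4n²) = 0.002539907 + 0.000163334 = 0.002703241.
Half-width = 2.326·√0.002703241/1.059454 = 0.11415.
CI: 0.37035 ± 0.11415 = (0.2562, 0.4845).

(0.2562, 0.4845)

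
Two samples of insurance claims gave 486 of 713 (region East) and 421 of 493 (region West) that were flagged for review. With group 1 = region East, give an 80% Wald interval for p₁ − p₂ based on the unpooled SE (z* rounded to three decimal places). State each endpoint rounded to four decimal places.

(-0.2026, -0.1421)

p̂₁ = 486/713 = 0.68163, p̂₂ = 421/493 = 0.85396; p̂₁ − p̂₂ = -0.17233.
Unpooled SE = √(p̂₁(1−p̂₁)/n₁ + p̂₂(1−p̂₂)/n₂) = √(0.000304364 + 0.000252973) = 0.023608.
For 80% confidence, z* = 1.282. Margin of error = 0.03027.
CI: -0.17233 ± 0.03027 = (-0.2026, -0.1421).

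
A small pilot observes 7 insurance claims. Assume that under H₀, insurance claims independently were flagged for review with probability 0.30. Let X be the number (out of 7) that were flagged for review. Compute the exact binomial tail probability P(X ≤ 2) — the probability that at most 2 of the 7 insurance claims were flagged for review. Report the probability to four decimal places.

X ~ Binomial(n=7, p=0.30).
P(X ≤ 2) = C(7,0)·0.30^0·0.70^7 + C(7,1)·0.30^1·0.70^6 + C(7,2)·0.30^2·0.70^5.
= 0.082354 + 0.247063 + 0.317652 = 0.6471.

P = 0.6471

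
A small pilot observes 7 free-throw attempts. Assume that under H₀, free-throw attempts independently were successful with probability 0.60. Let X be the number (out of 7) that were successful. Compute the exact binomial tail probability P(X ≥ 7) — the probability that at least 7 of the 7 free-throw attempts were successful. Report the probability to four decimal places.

P = 0.0280

X is binomial with n = 7 and p = 0.60.
P(X ≥ 7) = C(7,7)·0.60^7·0.40^0.
= 0.027994 = 0.0280.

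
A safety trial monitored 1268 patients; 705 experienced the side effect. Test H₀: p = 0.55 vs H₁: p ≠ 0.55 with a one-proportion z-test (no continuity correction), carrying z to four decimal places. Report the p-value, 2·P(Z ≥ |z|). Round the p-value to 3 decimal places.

p-value = 0.668

The sample proportion is 705/1268 = 0.55599.
Null standard error: √(0.55·0.45/1268) = √0.000195189 = 0.013971.
Test statistic (full precision, shown to 4 dp): z = (705/1268 − 0.55)/SE₀ ≈ 0.4290.
From the standard normal, 2·P(Z ≥ |z|) = 0.668.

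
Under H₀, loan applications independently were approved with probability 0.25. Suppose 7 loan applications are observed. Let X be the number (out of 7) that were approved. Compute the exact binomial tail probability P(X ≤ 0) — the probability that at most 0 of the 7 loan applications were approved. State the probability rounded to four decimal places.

P = 0.1335

X ~ Binomial(n=7, p=0.25).
P(X ≤ 0) = C(7,0)·0.25^0·0.75^7.
= 0.133484 = 0.1335.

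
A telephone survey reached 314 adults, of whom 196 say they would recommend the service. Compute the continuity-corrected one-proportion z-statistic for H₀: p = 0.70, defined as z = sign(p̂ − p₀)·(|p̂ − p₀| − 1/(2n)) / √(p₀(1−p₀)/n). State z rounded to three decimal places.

p̂ = 196/314 = 0.62420. p̂ − p₀ = -0.075796.
1/(2n) = 0.001592.
Corrected numerator: |-0.075796| − 0.001592 = 0.074204.
SE₀ = √(0.70·0.30/314) = 0.025861.
z = (−)0.074204/0.025861 = -2.869.

z = -2.869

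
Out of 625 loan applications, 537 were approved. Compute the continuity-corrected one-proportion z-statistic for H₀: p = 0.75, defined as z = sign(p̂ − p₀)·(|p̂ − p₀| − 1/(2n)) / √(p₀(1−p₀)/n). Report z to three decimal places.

Sample proportion p̂ = 537/625 = 0.85920. p̂ − p₀ = 0.109200.
1/(2n) = 0.000800.
Corrected numerator: |0.109200| − 0.000800 = 0.108400.
SE₀ = √(0.75·0.25/625) = 0.017321.
z = +0.108400/0.017321 = 6.258.

z = 6.258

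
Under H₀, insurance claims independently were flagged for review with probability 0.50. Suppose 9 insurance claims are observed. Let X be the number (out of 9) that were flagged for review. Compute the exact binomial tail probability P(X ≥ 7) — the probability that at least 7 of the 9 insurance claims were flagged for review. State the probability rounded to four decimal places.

X ~ Binomial(n=9, p=0.50).
P(X ≥ 7) = C(9,7)·0.50^7·0.50^2 + C(9,8)·0.50^8·0.50^1 + C(9,9)·0.50^9·0.50^0.
= 0.070312 + 0.017578 + 0.001953 = 0.0898.

P = 0.0898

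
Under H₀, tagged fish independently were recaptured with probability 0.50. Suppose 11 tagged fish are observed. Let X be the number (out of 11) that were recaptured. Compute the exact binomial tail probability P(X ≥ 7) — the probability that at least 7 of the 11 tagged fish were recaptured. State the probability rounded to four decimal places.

X is binomial with n = 11 and p = 0.50.
P(X ≥ 7) = Σ_{j=7}^{11} C(11,j)·0.50^j·0.50^{11−j}.
= 0.161133 + 0.080566 + 0.026855 + 0.005371 + 0.000488 = 0.2744.

P = 0.2744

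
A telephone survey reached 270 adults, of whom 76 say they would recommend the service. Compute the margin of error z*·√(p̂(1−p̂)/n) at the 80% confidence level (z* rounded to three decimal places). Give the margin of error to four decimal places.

Sample proportion p̂ = 76/270 = 0.28148.
Standard error of p̂: √(0.202250/270) = √0.000749073 = 0.027369.
z* = 1.282 at the 80% level.
Margin of error = z*·SE = 1.282 × 0.027369 = 0.0351.

ME = 0.0351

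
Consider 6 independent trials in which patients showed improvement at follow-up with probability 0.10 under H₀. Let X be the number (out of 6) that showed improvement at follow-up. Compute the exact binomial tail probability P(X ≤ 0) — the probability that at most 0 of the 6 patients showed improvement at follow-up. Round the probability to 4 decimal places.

P = 0.5314

X ~ Binomial(n=6, p=0.10).
P(X ≤ 0) = C(6,0)·0.10^0·0.90^6.
= 0.531441 = 0.5314.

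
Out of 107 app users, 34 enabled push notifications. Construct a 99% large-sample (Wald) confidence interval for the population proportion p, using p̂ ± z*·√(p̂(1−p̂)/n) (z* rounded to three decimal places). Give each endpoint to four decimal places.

The sample proportion is 34/107 = 0.31776.
SE(p̂) = √(0.31776·0.68224/107) = 0.045012.
The 99% critical value is z* = 2.576.
Margin = 2.576·0.045012 = 0.11595.
CI: 0.31776 ± 0.11595 = (0.2018, 0.4337).

(0.2018, 0.4337)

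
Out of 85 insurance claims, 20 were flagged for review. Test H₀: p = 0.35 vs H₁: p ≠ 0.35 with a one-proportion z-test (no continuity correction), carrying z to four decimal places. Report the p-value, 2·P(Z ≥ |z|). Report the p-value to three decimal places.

p-value = 0.027

p̂ = 20/85 = 0.23529.
Null standard error: √(0.35·0.65/85) = √0.002676471 = 0.051735.
Test statistic (full precision, shown to 4 dp): z = (20/85 − 0.35)/SE₀ ≈ -2.2172.
From the standard normal, 2·P(Z ≥ |z|) = 0.027.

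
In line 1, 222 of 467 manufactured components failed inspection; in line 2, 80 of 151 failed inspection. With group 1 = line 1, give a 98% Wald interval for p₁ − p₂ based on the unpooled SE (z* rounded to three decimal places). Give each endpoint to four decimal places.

p̂₁ = 0.47537, p̂₂ = 0.52980, so the observed difference is -0.05443.
Unpooled SE = √(p̂₁(1−p̂₁)/n₁ + p̂₂(1−p̂₂)/n₂) = √(0.000534033 + 0.001649748) = 0.046731.
The 98% critical value is z* = 2.326. Margin = 2.326·0.046731 = 0.10870.
Interval: -0.05443 ± 0.10870 → (-0.1631, 0.0543).

(-0.1631, 0.0543)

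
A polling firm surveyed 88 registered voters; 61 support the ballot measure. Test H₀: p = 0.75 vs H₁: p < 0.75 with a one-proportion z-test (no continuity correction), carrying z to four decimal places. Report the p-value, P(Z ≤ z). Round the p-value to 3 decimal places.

p̂ = 61/88 = 0.69318.
Under H₀, SE = √(p₀(1−p₀)/n) = √(0.75·0.25/88) = √0.002130682 = 0.046159.
z = (p̂ − p₀)/SE = (61/88 − 0.75)/0.046159 ≈ -1.2309.
p-value = P(Z ≤ z) with z = -1.2309 → 0.109.

p-value = 0.109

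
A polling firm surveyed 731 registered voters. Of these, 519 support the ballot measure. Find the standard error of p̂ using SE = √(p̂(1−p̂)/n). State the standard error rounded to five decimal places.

SE = 0.01678

The sample proportion is 519/731 = 0.70999.
p̂(1−p̂) = 0.70999·0.29001 = 0.205904.
Dividing by n and taking the root: √0.000281674 = 0.01678.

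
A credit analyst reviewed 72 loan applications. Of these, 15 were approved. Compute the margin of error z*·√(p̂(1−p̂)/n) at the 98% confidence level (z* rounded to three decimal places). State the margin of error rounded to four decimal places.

With x = 15 successes in n = 72, p̂ = 0.20833.
SE(p̂) = √(0.20833·0.79167/72) = 0.047861.
z* = 2.326 at the 98% level.
Margin of error = z*·SE = 2.326 × 0.047861 = 0.1113.

ME = 0.1113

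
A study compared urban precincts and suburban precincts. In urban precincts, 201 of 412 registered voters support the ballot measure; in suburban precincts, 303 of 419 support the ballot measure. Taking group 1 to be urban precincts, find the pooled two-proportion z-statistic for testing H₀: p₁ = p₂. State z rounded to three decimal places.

Sample proportions: p̂₁ = 201/412 = 0.48786 and p̂₂ = 303/419 = 0.72315.
Pooled p̂ = (201+303)/(412+419) = 504/831 = 0.60650.
SE = √[p̂(1−p̂)(1/n₁+1/n₂)] = √[0.60650·0.39350·(1/412+1/419)] ≈ 0.033895.
z = (p̂₁ − p̂₂)/SE = (0.48786 − 0.72315)/0.033895 = -0.23529/0.033895 = -6.942.

z = -6.942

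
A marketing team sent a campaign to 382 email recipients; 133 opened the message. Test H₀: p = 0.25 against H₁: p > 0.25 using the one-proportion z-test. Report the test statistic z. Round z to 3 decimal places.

p̂ = 133/382 = 0.34817.
SE₀ = √(0.25·0.75/382) = 0.022155.
z = (p̂ − p₀)/SE = (0.34817 − 0.25)/0.022155 = 4.431.

z = 4.431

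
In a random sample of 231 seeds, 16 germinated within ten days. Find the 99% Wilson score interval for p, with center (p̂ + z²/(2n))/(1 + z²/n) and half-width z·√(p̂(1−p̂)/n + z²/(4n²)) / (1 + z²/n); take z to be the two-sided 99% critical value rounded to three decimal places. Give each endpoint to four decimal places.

Here p̂ = 16/231 = 0.06926 and z = 2.576 (z² = 6.635776).
Denominator 1 + z²/n = 1 + 6.635776/231 = 1.028726.
Adjusted center: (0.06926 + z²/(2n))/1.028726 = 0.08129.
Radicand: p̂(1−p̂)/n + z²/(4n²) = 0.000279076 + 0.000031089 = 0.000310165.
Half-width = z·√(radicand)/denom = 2.576·0.017612/1.028726 = 0.04410.
So the interval runs from 0.0372 to 0.1254.

(0.0372, 0.1254)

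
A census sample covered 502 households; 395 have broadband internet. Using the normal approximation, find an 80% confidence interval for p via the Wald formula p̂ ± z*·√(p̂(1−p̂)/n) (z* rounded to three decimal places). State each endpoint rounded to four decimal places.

The sample proportion is 395/502 = 0.78685.
Standard error of p̂: √(0.167716/502) = √0.000334095 = 0.018278.
The 80% critical value is z* = 1.282.
Margin of error: 1.282 × 0.018278 = 0.02343.
CI: 0.78685 ± 0.02343 = (0.7634, 0.8103).

(0.7634, 0.8103)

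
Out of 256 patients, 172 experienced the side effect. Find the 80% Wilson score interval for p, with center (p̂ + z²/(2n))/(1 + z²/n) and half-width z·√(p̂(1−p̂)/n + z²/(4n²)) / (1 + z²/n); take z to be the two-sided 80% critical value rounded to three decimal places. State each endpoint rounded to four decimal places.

(0.6333, 0.7083)

p̂ = 172/256 = 0.67188; z = 1.282, so z² = 1.643524.
Denominator 1 + z²/n = 1 + 1.643524/256 = 1.006420.
Center = (0.67188 + 0.003210)/1.006420 = 0.67078.
Radicand: p̂(1−p̂)/n + z²/(4n²) = 0.000861168 + 0.000006270 = 0.000867438.
Half-width = 1.282·√0.000867438/1.006420 = 0.03752.
Interval: 0.67078 ± 0.03752 → (0.6333, 0.7083).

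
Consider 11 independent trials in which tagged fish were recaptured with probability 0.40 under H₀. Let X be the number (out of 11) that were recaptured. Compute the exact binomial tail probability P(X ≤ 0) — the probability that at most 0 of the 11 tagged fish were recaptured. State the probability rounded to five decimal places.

X ~ Binomial(n=11, p=0.40).
P(X ≤ 0) = C(11,0)·0.40^0·0.60^11.
= 0.003628 = 0.00363.

P = 0.00363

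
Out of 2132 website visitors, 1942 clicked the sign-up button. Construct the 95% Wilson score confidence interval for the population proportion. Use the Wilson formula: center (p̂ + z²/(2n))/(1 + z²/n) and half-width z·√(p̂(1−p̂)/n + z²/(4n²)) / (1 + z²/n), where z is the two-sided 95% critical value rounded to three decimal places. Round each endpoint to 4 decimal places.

(0.8980, 0.9222)

p̂ = 1942/2132 = 0.91088; z = 1.960, so z² = 3.841600.
1 + z²/n = 1.001802.
Adjusted center: (0.91088 + z²/(2n))/1.001802 = 0.91014.
Radicand: p̂(1−p̂)/n + z²/(4n²) = 0.000038075 + 0.000000211 = 0.000038286.
Half-width = 1.960·√0.000038286/1.001802 = 0.01211.
So the interval runs from 0.8980 to 0.9222.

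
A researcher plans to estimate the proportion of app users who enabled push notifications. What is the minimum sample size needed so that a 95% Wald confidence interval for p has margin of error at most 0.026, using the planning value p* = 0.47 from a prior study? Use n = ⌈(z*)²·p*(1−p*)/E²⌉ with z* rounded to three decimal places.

n = 1416

The 95% critical value is z* = 1.960.
p*(1−p*) = 0.47·0.53 = 0.2491.
Required n before rounding: 3.841600 × 0.2491 / 0.026² = 1415.596.
⌈1415.596⌉ = 1416.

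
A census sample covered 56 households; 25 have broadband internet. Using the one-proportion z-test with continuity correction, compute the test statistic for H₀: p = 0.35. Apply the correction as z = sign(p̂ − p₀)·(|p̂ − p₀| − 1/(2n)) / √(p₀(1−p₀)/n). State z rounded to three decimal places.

z = 1.373

Sample proportion p̂ = 25/56 = 0.44643. p̂ − p₀ = 0.096429.
1/(2n) = 0.008929.
Corrected numerator: |0.096429| − 0.008929 = 0.087500.
SE₀ = √(0.35·0.65/56) = 0.063738.
z = (+)0.087500/0.063738 = 1.373.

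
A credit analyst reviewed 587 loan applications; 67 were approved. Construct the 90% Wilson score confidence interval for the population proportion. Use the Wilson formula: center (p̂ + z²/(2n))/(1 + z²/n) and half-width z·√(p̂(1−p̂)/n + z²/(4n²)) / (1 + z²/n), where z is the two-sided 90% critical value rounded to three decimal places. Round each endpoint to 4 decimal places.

Here p̂ = 67/587 = 0.11414 and z = 1.645 (z² = 2.706025).
1 + z²/n = 1.004610.
Center = (0.11414 + 0.002305)/1.004610 = 0.11591.
Radicand: p̂(1−p̂)/n + z²/(4n²) = 0.000172252 + 0.000001963 = 0.000174215.
Half-width = 1.645·√0.000174215/1.004610 = 0.02161.
So the interval runs from 0.0943 to 0.1375.

(0.0943, 0.1375)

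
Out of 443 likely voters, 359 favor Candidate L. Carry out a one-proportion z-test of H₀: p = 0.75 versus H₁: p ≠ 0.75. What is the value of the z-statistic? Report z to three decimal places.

z = 2.935

p̂ = 359/443 = 0.81038.
Null standard error: √(0.75·0.25/443) = √0.000423251 = 0.020573.
z = (0.81038 − 0.75)/0.020573 = 0.06038/0.020573 = 2.935.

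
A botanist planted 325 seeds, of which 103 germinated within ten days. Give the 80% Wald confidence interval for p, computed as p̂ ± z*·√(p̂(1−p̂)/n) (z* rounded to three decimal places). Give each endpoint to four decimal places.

(0.2838, 0.3500)

p̂ = 103/325 = 0.31692.
Standard error of p̂: √(0.216483/325) = √0.000666101 = 0.025809.
For 80% confidence, z* = 1.282.
Margin of error: 1.282 × 0.025809 = 0.03309.
So the interval runs from 0.2838 to 0.3500.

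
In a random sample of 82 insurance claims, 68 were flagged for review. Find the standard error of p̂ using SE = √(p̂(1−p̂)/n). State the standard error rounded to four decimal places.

SE = 0.0416

The sample proportion is 68/82 = 0.82927.
p̂(1−p̂) = 0.141581.
Dividing by n and taking the root: √0.001726598 = 0.0416.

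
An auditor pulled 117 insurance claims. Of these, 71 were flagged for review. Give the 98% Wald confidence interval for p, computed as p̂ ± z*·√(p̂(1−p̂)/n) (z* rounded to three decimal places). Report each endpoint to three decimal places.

(0.502, 0.712)

Sample proportion p̂ = 71/117 = 0.60684.
Standard error of p̂: √(0.238586/117) = √0.002039194 = 0.045157.
The 98% critical value is z* = 2.326.
Margin = 2.326·0.045157 = 0.10504.
CI: 0.60684 ± 0.10504 = (0.502, 0.712).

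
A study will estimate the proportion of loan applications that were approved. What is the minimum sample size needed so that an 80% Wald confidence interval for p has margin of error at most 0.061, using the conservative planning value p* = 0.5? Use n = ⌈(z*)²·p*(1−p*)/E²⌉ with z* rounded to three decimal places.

The 80% critical value is z* = 1.282.
p*(1−p*) = 0.50·0.50 = 0.2500.
(z*)²·p*(1−p*)/E² = 1.643524·0.2500/0.003721 = 110.422.
Rounding up, n = 111.

n = 111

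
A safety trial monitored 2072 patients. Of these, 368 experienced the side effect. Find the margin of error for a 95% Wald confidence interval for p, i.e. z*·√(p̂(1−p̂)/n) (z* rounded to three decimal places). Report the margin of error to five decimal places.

ME = 0.01646

Sample proportion p̂ = 368/2072 = 0.17761.
SE(p̂) = √(0.17761·0.82239/2072) = 0.008396.
For 95% confidence, z* = 1.960.
ME = 1.960·0.008396 = 0.01646.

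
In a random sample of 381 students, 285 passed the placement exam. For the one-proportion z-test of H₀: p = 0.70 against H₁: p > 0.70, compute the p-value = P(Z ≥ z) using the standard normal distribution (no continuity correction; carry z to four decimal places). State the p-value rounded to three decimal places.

p-value = 0.020

Sample proportion p̂ = 285/381 = 0.74803.
Null standard error: √(0.70·0.30/381) = √0.000551181 = 0.023477.
z = (p̂ − p₀)/SE = (285/381 − 0.70)/0.023477 ≈ 2.0459.
p-value = P(Z ≥ z) with z = 2.0459 → 0.020.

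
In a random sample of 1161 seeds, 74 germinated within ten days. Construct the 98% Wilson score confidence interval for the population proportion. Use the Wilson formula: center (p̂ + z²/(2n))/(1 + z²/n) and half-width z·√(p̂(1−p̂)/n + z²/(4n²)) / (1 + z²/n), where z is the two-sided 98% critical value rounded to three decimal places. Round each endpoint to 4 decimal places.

(0.0490, 0.0825)

Here p̂ = 74/1161 = 0.06374 and z = 2.326 (z² = 5.410276).
Denominator 1 + z²/n = 1 + 5.410276/1161 = 1.004660.
Center = (0.06374 + 0.002330)/1.004660 = 0.06576.
Radicand: p̂(1−p̂)/n + z²/(4n²) = 0.000051400 + 0.000001003 = 0.000052403.
Half-width = z·√(radicand)/denom = 2.326·0.007239/1.004660 = 0.01676.
Interval: 0.06576 ± 0.01676 → (0.0490, 0.0825).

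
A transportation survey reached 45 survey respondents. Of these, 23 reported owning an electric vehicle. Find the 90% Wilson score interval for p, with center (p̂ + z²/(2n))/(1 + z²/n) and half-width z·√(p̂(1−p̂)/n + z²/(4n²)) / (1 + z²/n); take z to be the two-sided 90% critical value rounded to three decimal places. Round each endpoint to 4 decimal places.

(0.3914, 0.6295)

p̂ = 23/45 = 0.51111; z = 1.645, so z² = 2.706025.
1 + z²/n = 1.060134.
Center = (0.51111 + 0.030067)/1.060134 = 0.51048.
Radicand: p̂(1−p̂)/n + z²/(4n²) = 0.005552812 + 0.000334077 = 0.005886889.
Half-width = z·√(radicand)/denom = 1.645·0.076726/1.060134 = 0.11906.
So the interval runs from 0.3914 to 0.6295.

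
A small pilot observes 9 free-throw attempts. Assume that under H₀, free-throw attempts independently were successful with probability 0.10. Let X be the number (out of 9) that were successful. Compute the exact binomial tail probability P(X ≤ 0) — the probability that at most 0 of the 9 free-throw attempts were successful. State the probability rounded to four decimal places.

P = 0.3874

X ~ Binomial(n=9, p=0.10).
P(X ≤ 0) = C(9,0)·0.10^0·0.90^9.
= 0.387420 = 0.3874.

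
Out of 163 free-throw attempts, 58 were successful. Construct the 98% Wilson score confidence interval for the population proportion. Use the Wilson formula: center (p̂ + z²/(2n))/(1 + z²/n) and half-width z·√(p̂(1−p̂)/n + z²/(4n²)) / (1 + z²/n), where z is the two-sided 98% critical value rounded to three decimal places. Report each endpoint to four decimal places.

Here p̂ = 58/163 = 0.35583 and z = 2.326 (z² = 5.410276).
Denominator 1 + z²/n = 1 + 5.410276/163 = 1.033192.
Center = (0.35583 + 0.016596)/1.033192 = 0.36046.
Radicand: p̂(1−p̂)/n + z²/(4n²) = 0.001406224 + 0.000050908 = 0.001457132.
Half-width = z·√(radicand)/denom = 2.326·0.038172/1.033192 = 0.08594.
Interval: 0.36046 ± 0.08594 → (0.2745, 0.4464).

(0.2745, 0.4464)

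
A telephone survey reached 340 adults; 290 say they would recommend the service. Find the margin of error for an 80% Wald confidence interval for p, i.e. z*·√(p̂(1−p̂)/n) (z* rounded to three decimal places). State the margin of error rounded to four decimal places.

p̂ = 290/340 = 0.85294.
SE(p̂) = √(0.85294·0.14706/340) = 0.019207.
The 80% critical value is z* = 1.282.
Margin of error = z*·SE = 1.282 × 0.019207 = 0.0246.

ME = 0.0246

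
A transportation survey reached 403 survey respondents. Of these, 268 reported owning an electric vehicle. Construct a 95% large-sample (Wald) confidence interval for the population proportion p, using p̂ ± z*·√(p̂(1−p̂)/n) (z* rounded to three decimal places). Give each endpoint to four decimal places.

The sample proportion is 268/403 = 0.66501.
SE = √(p̂(1−p̂)/n) = √(0.222771/403) = 0.023511.
The 95% critical value is z* = 1.960.
Margin = 1.960·0.023511 = 0.04608.
Interval: 0.66501 ± 0.04608 → (0.6189, 0.7111).

(0.6189, 0.7111)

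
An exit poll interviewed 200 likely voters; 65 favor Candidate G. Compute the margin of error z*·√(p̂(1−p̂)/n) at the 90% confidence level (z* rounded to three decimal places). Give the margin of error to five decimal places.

ME = 0.05448

The sample proportion is 65/200 = 0.32500.
SE(p̂) = √(0.32500·0.67500/200) = 0.033119.
For 90% confidence, z* = 1.645.
Margin of error = z*·SE = 1.645 × 0.033119 = 0.05448.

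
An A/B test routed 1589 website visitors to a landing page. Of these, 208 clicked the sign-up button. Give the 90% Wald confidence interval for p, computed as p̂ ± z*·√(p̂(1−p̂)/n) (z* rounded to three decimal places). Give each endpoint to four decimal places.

(0.1170, 0.1448)

With x = 208 successes in n = 1589, p̂ = 0.13090.
SE(p̂) = √(0.13090·0.86910/1589) = 0.008461.
The 90% critical value is z* = 1.645.
Margin of error: 1.645 × 0.008461 = 0.01392.
So the interval runs from 0.1170 to 0.1448.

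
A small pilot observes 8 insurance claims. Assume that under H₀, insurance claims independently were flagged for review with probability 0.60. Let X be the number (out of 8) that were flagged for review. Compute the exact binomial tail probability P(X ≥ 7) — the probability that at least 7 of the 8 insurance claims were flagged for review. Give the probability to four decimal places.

X is binomial with n = 8 and p = 0.60.
P(X ≥ 7) = C(8,7)·0.60^7·0.40^1 + C(8,8)·0.60^8·0.40^0.
= 0.089580 + 0.016796 = 0.1064.

P = 0.1064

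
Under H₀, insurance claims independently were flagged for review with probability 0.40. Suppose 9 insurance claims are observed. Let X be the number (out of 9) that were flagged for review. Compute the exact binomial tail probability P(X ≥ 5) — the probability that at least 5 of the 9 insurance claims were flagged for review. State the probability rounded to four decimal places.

X is binomial with n = 9 and p = 0.40.
P(X ≥ 5) = Σ_{j=5}^{9} C(9,j)·0.40^j·0.60^{9−j}.
= 0.167215 + 0.074318 + 0.021234 + 0.003539 + 0.000262 = 0.2666.

P = 0.2666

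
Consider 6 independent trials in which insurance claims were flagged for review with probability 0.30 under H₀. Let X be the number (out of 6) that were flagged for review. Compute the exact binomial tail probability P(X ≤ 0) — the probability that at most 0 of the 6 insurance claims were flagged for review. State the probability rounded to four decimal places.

X is binomial with n = 6 and p = 0.30.
P(X ≤ 0) = C(6,0)·0.30^0·0.70^6.
= 0.117649 = 0.1176.

P = 0.1176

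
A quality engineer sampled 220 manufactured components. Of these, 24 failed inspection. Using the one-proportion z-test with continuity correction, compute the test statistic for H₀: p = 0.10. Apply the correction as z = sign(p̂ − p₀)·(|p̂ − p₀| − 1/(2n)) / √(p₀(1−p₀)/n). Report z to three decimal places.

p̂ = 24/220 = 0.10909. p̂ − p₀ = 0.009091.
1/(2n) = 0.002273.
Corrected numerator: |0.009091| − 0.002273 = 0.006818.
Under H₀, SE = √(p₀(1−p₀)/n) = √(0.10·0.90/220) = √0.000409091 = 0.020226.
z = (+)0.006818/0.020226 = 0.337.

z = 0.337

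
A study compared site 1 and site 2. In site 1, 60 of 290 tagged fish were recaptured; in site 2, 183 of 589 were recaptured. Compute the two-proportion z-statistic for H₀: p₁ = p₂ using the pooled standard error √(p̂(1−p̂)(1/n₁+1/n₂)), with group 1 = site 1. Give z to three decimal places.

z = -3.235

Sample proportions: p̂₁ = 60/290 = 0.20690 and p̂₂ = 183/589 = 0.31070.
Pooling: p̂ = 243/879 = 0.27645.
Pooled SE = √[0.2000256·0.00514607] ≈ 0.032083.
z = -0.10380/0.032083 = -3.235.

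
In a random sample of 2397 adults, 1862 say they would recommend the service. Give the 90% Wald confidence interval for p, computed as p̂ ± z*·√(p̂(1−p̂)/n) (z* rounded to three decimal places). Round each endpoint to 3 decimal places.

(0.763, 0.791)

Sample proportion p̂ = 1862/2397 = 0.77680.
SE = √(p̂(1−p̂)/n) = √(0.173379/2397) = 0.008505.
z* = 1.645 at the 90% level.
Margin of error: 1.645 × 0.008505 = 0.01399.
CI: 0.77680 ± 0.01399 = (0.763, 0.791).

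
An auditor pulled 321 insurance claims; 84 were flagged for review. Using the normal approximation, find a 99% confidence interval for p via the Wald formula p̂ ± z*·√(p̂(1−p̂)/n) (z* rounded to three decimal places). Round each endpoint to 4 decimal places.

(0.1985, 0.3249)

With x = 84 successes in n = 321, p̂ = 0.26168.
SE(p̂) = √(0.26168·0.73832/321) = 0.024533.
The 99% critical value is z* = 2.576.
Margin = 2.576·0.024533 = 0.06320.
CI: 0.26168 ± 0.06320 = (0.1985, 0.3249).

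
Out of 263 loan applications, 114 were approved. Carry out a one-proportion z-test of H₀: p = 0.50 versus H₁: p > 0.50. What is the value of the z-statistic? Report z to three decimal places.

The sample proportion is 114/263 = 0.43346.
Null standard error: √(0.50·0.50/263) = √0.000950570 = 0.030831.
z = (0.43346 − 0.50)/0.030831 = -0.06654/0.030831 = -2.158.

z = -2.158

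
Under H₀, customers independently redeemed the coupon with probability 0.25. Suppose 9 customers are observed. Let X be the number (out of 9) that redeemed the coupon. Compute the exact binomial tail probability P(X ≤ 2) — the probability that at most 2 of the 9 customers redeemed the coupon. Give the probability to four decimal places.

P = 0.6007

X is binomial with n = 9 and p = 0.25.
P(X ≤ 2) = C(9,0)·0.25^0·0.75^9 + C(9,1)·0.25^1·0.75^8 + C(9,2)·0.25^2·0.75^7.
= 0.075085 + 0.225254 + 0.300339 = 0.6007.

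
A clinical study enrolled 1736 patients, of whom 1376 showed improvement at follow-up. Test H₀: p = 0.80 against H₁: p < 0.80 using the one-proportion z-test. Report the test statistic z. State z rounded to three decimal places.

z = -0.768

The sample proportion is 1376/1736 = 0.79263.
SE₀ = √(0.80·0.20/1736) = 0.009600.
z = (p̂ − p₀)/SE = (0.79263 − 0.80)/0.009600 = -0.768.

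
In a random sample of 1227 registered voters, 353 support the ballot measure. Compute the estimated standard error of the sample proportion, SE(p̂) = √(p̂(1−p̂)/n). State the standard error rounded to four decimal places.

Sample proportion p̂ = 353/1227 = 0.28769.
p̂(1−p̂) = 0.204924.
Dividing by n and taking the root: √0.000167012 = 0.0129.

SE = 0.0129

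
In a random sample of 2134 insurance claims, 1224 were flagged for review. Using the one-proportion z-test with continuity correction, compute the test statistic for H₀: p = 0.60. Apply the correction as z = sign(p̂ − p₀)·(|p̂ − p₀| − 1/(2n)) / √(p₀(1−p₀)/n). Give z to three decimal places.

With x = 1224 successes in n = 2134, p̂ = 0.57357. p̂ − p₀ = -0.026429.
1/(2n) = 0.000234.
Corrected numerator: |-0.026429| − 0.000234 = 0.026195.
Null standard error: √(0.60·0.40/2134) = √0.000112465 = 0.010605.
z = (−)0.026195/0.010605 = -2.470.

z = -2.470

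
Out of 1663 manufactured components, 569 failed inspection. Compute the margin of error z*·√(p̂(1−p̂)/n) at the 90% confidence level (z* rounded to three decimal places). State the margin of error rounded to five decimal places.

With x = 569 successes in n = 1663, p̂ = 0.34215.
SE = √(p̂(1−p̂)/n) = √(0.225084/1663) = 0.011634.
z* = 1.645 at the 90% level.
So ME = 0.01914.

ME = 0.01914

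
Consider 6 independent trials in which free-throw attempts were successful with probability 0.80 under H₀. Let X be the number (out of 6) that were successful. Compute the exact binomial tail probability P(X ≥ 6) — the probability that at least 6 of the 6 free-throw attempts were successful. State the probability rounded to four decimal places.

X is binomial with n = 6 and p = 0.80.
P(X ≥ 6) = C(6,6)·0.80^6·0.20^0.
= 0.262144 = 0.2621.

P = 0.2621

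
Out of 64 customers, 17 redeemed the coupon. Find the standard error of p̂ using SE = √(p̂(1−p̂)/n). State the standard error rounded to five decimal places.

With x = 17 successes in n = 64, p̂ = 0.26562.
p̂(1−p̂) = 0.195066.
SE = √(0.195066/64) = 0.05521.

SE = 0.05521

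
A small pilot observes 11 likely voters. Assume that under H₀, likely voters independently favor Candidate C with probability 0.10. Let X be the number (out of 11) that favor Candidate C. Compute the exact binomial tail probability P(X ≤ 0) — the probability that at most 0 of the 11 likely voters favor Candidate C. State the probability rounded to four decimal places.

X ~ Binomial(n=11, p=0.10).
P(X ≤ 0) = C(11,0)·0.10^0·0.90^11.
= 0.313811 = 0.3138.

P = 0.3138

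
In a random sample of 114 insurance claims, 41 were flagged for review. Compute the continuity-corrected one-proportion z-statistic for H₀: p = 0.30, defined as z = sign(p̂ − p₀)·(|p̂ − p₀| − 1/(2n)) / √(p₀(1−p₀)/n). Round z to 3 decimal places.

p̂ = 41/114 = 0.35965. p̂ − p₀ = 0.059649.
Continuity correction 1/(2n) = 1/228 = 0.004386.
Corrected numerator: |0.059649| − 0.004386 = 0.055263.
Under H₀, SE = √(p₀(1−p₀)/n) = √(0.30·0.70/114) = √0.001842105 = 0.042920.
z = +0.055263/0.042920 = 1.288.

z = 1.288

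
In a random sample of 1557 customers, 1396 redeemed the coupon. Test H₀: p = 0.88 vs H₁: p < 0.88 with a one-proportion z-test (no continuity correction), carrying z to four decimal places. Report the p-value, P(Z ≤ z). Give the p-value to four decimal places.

p̂ = 1396/1557 = 0.89660.
Under H₀, SE = √(p₀(1−p₀)/n) = √(0.88·0.12/1557) = √0.000067823 = 0.008235.
Test statistic (full precision, shown to 4 dp): z = (1396/1557 − 0.88)/SE₀ ≈ 2.0152.
From the standard normal, P(Z ≤ z) = 0.9781.

p-value = 0.9781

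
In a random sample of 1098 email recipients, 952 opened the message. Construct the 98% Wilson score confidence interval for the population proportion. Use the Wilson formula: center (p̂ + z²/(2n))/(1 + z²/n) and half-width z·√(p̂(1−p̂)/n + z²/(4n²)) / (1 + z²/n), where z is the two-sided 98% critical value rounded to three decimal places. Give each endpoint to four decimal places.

p̂ = 952/1098 = 0.86703; z = 2.326, so z² = 5.410276.
Denominator 1 + z²/n = 1 + 5.410276/1098 = 1.004927.
Center = (0.86703 + 0.002464)/1.004927 = 0.86523.
Radicand: p̂(1−p̂)/n + z²/(4n²) = 0.000104998 + 0.000001122 = 0.000106120.
Half-width = 2.326·√0.000106120/1.004927 = 0.02384.
Interval: 0.86523 ± 0.02384 → (0.8414, 0.8891).

(0.8414, 0.8891)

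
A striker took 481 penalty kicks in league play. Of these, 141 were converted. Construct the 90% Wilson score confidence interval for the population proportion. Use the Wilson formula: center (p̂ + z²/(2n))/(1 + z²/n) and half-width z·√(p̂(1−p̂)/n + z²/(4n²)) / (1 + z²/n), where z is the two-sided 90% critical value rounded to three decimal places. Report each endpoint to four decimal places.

Here p̂ = 141/481 = 0.29314 and z = 1.645 (z² = 2.706025).
Denominator 1 + z²/n = 1 + 2.706025/481 = 1.005626.
Center = (0.29314 + 0.002813)/1.005626 = 0.29430.
Radicand: p̂(1−p̂)/n + z²/(4n²) = 0.000430787 + 0.000002924 = 0.000433711.
Half-width = z·√(radicand)/denom = 1.645·0.020826/1.005626 = 0.03407.
CI: 0.29430 ± 0.03407 = (0.2602, 0.3284).

(0.2602, 0.3284)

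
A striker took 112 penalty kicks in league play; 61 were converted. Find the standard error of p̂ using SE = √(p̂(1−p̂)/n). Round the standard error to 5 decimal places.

With x = 61 successes in n = 112, p̂ = 0.54464.
p̂(1−p̂) = 0.248007.
Dividing by n and taking the root: √0.002214348 = 0.04706.

SE = 0.04706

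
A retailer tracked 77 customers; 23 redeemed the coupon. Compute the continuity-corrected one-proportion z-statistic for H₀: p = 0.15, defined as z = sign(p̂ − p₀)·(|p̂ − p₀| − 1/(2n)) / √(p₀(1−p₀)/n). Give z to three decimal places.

z = 3.495

With x = 23 successes in n = 77, p̂ = 0.29870. p̂ − p₀ = 0.148701.
1/(2n) = 0.006494.
Corrected numerator: |0.148701| − 0.006494 = 0.142207.
Under H₀, SE = √(p₀(1−p₀)/n) = √(0.15·0.85/77) = √0.001655844 = 0.040692.
z = +0.142207/0.040692 = 3.495.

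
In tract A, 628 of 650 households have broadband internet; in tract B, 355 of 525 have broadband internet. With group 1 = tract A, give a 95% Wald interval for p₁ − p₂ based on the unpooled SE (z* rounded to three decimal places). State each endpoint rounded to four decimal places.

p̂₁ = 628/650 = 0.96615, p̂₂ = 355/525 = 0.67619; p̂₁ − p̂₂ = 0.28996.
SE = √(0.000050309 + 0.000417061) = √0.000467370 = 0.021619.
z* = 1.960 at the 95% level. Margin of error = 0.04237.
CI: 0.28996 ± 0.04237 = (0.2476, 0.3323).

(0.2476, 0.3323)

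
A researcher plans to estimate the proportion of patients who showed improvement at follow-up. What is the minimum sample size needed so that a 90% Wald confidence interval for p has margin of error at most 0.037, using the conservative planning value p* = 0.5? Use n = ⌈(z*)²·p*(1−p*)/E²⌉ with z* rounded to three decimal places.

The 90% critical value is z* = 1.645.
p*(1−p*) = 0.50·0.50 = 0.2500.
Required n before rounding: 2.706025 × 0.2500 / 0.037² = 494.161.
Rounding up, n = 495.

n = 495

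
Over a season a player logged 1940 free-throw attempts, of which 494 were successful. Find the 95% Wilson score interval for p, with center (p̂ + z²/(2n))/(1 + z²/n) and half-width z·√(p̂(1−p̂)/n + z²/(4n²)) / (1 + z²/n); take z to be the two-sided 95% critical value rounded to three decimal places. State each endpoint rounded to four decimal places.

Here p̂ = 494/1940 = 0.25464 and z = 1.960 (z² = 3.841600).
Denominator 1 + z²/n = 1 + 3.841600/1940 = 1.001980.
Adjusted center: (0.25464 + z²/(2n))/1.001980 = 0.25512.
Radicand: p̂(1−p̂)/n + z²/(4n²) = 0.000097834 + 0.000000255 = 0.000098089.
Half-width = 1.960·√0.000098089/1.001980 = 0.01937.
CI: 0.25512 ± 0.01937 = (0.2358, 0.2745).

(0.2358, 0.2745)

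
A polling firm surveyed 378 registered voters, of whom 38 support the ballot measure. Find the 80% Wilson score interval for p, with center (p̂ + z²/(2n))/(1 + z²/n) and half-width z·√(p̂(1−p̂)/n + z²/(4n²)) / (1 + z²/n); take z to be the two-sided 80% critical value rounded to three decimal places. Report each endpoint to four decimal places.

p̂ = 38/378 = 0.10053; z = 1.282, so z² = 1.643524.
Denominator 1 + z²/n = 1 + 1.643524/378 = 1.004348.
Center = (0.10053 + 0.002174)/1.004348 = 0.10226.
Radicand: p̂(1−p̂)/n + z²/(4n²) = 0.000239214 + 0.000002876 = 0.000242090.
Half-width = z·√(radicand)/denom = 1.282·0.015559/1.004348 = 0.01986.
CI: 0.10226 ± 0.01986 = (0.0824, 0.1221).

(0.0824, 0.1221)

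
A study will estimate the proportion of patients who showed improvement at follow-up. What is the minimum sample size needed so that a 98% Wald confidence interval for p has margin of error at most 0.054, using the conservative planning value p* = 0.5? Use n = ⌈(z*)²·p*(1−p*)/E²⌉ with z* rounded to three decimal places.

n = 464

For 98% confidence, z* = 2.326.
p*(1−p*) = 0.50·0.50 = 0.2500.
Required n before rounding: 5.410276 × 0.2500 / 0.054² = 463.844.
⌈463.844⌉ = 464.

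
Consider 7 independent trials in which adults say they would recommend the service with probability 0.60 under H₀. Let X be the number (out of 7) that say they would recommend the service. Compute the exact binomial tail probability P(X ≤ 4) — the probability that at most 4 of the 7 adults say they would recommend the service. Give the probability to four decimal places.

X ~ Binomial(n=7, p=0.60).
P(X ≤ 4) = Σ_{j=0}^{4} C(7,j)·0.60^j·0.40^{7−j}.
= 0.001638 + 0.017203 + 0.077414 + 0.193536 + 0.290304 = 0.5801.

P = 0.5801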